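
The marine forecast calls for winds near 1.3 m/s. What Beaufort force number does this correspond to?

1.3 m/s lies in the Beaufort 1 band (light air, 0.3–1.5 m/s).

Beaufort force 1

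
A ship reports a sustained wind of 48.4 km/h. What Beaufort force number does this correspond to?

48.4 km/h = 13.4 m/s, which is Beaufort 6 (strong breeze, 10.8–13.8 m/s).

Beaufort force 6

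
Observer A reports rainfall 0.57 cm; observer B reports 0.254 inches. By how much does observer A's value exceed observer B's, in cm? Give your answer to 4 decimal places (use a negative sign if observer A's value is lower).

-0.0752 cm

observer B: 0.254 in = 0.645160 cm.
Difference: 0.570000 − 0.645160 = -0.0752 cm.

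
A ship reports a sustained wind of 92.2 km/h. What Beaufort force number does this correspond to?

Beaufort force 10

92.2 km/h = 25.6 m/s, which is Beaufort 10 (storm, 24.5–28.4 m/s).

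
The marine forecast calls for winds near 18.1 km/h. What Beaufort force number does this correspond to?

Beaufort force 3

18.1 km/h = 5.0 m/s, which is Beaufort 3 (gentle breeze, 3.4–5.4 m/s).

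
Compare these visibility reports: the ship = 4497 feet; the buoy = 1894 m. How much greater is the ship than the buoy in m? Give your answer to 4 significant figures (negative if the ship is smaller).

-523.3 m

the ship: 4497 ft = 1370.686 m.
Difference: 1370.686 − 1894.000 = -523.3 m.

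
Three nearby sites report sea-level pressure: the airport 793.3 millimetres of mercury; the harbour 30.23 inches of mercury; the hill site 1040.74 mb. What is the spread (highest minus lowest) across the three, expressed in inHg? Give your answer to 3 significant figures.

1.00 inHg

the airport: 793.3 mmHg = 31.2323 inHg.
the hill site: 1040.74 mb = 30.7330 inHg.
Spread: 31.2323 − 30.2300 = 1.00 inHg.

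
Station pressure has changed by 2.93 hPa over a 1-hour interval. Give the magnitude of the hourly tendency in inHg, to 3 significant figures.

0.0865 inHg per hour

2.93 hPa / 1 h × 0.02953 inHg/hPa = 0.0865 inHg/h.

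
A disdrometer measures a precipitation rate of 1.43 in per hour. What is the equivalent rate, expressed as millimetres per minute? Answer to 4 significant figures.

0.6054 mm/minute

1.43 in/hour × 25.4 mm/in × 0.0166667 hour/minute = 0.6054 mm/minute.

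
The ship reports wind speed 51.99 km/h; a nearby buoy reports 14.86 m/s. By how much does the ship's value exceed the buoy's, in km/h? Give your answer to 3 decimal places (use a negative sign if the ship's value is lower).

-1.506 km/h

the buoy: 14.86 m/s = 53.49600 km/h.
Difference: 51.99000 − 53.49600 = -1.506 km/h.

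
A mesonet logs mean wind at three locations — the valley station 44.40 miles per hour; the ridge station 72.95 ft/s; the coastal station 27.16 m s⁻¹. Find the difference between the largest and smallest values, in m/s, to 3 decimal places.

the valley station: 44.40 mph = 19.84858 m/s.
the ridge station: 72.95 ft/s = 22.23516 m/s.
Spread: 27.16000 − 19.84858 = 7.311 m/s.

7.311 m/s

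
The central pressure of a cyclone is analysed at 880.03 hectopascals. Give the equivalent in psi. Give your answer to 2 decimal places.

12.76 psi

1 hPa = 0.0145038 psi, so 880.03 × 0.0145038 = 12.76 psi.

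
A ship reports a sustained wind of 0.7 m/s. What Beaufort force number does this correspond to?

Beaufort force 1

0.7 m/s lies in the Beaufort 1 band (light air, 0.3–1.5 m/s).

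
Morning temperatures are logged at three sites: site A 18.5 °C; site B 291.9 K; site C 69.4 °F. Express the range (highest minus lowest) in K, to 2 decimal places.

site B: 291.9 K = 18.750 °C.
site C: 69.4 °F = 20.778 °C.
Spread: 20.778 − 18.500 = 2.278 °C.

2.28 K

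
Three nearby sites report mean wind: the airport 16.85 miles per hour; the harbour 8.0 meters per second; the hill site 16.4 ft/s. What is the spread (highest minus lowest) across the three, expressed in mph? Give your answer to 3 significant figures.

the harbour: 8.0 m/s = 17.8955 mph.
the hill site: 16.4 ft/s = 11.1818 mph.
Spread: 17.8955 − 11.1818 = 6.71 mph.

6.71 mph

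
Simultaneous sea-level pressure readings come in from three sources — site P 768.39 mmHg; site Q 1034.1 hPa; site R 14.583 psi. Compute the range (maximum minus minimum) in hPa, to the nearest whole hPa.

site P: 768.39 mmHg = 1024.44 hPa.
site R: 14.583 psi = 1005.46 hPa.
Spread: 1034.10 − 1005.46 = 29 hPa.

29 hPa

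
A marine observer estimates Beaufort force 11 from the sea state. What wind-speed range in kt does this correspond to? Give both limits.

56 to 63 kt

Beaufort 11 (violent storm) spans 56–63 knots.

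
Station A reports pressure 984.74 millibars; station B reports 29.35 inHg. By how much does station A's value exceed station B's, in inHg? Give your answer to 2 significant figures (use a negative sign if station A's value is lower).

-0.27 inHg

station A: 984.74 mb = 29.0794 inHg.
Difference: 29.0794 − 29.3500 = -0.27 inHg.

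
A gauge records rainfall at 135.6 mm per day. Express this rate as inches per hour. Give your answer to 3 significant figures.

135.6 mm/day × 0.0393701 in/mm × 0.0416667 day/hour = 0.222 in/hour.

0.222 in/hour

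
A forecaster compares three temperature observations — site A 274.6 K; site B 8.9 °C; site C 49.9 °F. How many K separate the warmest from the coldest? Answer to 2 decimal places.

8.49 K

site A: 274.6 K = 1.450 °C.
site C: 49.9 °F = 9.944 °C.
Spread: 9.944 − 1.450 = 8.494 °C.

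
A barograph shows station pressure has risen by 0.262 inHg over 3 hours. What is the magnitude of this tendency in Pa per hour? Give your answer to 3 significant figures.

0.262 inHg / 3 h × 3386.39 Pa/inHg = 296 Pa/h.

296 Pa per hour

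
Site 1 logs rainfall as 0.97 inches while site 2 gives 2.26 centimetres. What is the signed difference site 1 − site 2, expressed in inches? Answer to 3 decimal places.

site 2: 2.26 cm = 0.88976 in.
Difference: 0.97000 − 0.88976 = 0.080 in.

0.080 in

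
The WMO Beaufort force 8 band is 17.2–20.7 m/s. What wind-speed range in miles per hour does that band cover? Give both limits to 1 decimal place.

17.2–20.7 m/s × 2.237 = 38.5–46.3 mph.

38.5 to 46.3 mph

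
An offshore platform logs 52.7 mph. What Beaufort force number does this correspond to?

Beaufort force 9

52.7 mph = 23.6 m/s, which is Beaufort 9 (strong gale, 20.8–24.4 m/s).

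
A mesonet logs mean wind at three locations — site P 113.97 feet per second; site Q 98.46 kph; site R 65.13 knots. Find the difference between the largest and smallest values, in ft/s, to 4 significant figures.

site Q: 98.46 km/h = 89.7310 ft/s.
site R: 65.13 kt = 109.9271 ft/s.
Spread: 113.9700 − 89.7310 = 24.24 ft/s.

24.24 ft/s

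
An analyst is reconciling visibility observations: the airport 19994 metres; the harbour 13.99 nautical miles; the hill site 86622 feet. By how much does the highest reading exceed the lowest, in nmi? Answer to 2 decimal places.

the airport: 19994 m = 10.7959 nmi.
the hill site: 86622 ft = 14.2561 nmi.
Spread: 14.2561 − 10.7959 = 3.46 nmi.

3.46 nmi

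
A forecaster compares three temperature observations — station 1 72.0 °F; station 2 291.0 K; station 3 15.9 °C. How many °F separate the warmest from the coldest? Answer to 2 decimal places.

station 1: 72.0 °F = 22.222 °C.
station 2: 291.0 K = 17.850 °C.
Spread: 22.222 − 15.900 = 6.322 °C = 11.38 °F.

11.38 °F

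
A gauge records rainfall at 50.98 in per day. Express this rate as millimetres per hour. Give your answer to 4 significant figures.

53.95 mm/hour

50.98 in/day × 25.4 mm/in × 0.0416667 day/hour = 53.95 mm/hour.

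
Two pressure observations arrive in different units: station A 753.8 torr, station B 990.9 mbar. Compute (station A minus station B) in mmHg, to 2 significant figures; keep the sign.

station B: 990.9 mb = 743.24 mmHg.
Difference: 753.80 − 743.24 = 11 mmHg.

11 mmHg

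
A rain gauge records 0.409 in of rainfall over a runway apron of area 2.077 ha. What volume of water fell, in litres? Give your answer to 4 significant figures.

Depth: 0.409 in × 25.4 = 10.3886 mm.
Area: 2.077 ha = 20770 m².
1 mm over 1 m² is 1 L, so volume = 10.3886 × 20770 = 215771.22 L ≈ 215800 L.

215800 litres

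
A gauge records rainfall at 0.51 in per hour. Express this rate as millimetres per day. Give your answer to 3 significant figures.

311 mm/day

0.51 in/hour × 25.4 mm/in × 24 hour/day = 311 mm/day.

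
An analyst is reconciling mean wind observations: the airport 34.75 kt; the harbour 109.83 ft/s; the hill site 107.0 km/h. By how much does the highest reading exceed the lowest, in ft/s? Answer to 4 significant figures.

the airport: 34.75 kt = 58.6514 ft/s.
the hill site: 107.0 km/h = 97.5139 ft/s.
Spread: 109.8300 − 58.6514 = 51.18 ft/s.

51.18 ft/s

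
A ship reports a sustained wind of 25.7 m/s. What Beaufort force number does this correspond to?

Beaufort force 10

25.7 m/s lies in the Beaufort 10 band (storm, 24.5–28.4 m/s).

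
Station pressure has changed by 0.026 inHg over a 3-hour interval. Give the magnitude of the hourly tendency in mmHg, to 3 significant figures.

0.026 inHg / 3 h × 25.4 mmHg/inHg = 0.220 mmHg/h.

0.220 mmHg per hour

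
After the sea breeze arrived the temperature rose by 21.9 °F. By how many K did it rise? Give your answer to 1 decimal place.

12.2 K

Converting a difference, only the 9/5 scale factor applies: ΔK = 21.9 × 0.5556 = 12.2 K.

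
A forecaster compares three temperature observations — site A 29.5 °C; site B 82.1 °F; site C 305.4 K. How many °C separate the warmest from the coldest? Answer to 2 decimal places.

site B: 82.1 °F = 27.833 °C.
site C: 305.4 K = 32.250 °C.
Spread: 32.250 − 27.833 = 4.417 °C.

4.42 °C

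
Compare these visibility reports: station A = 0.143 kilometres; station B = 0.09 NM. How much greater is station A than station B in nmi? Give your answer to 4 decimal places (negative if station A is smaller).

-0.0128 nmi

station A: 0.143 km = 0.077214 nmi.
Difference: 0.077214 − 0.090000 = -0.0128 nmi.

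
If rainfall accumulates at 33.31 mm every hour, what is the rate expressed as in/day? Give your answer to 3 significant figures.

33.31 mm/hour × 0.0393701 in/mm × 24 hour/day = 31.5 in/day.

31.5 in/day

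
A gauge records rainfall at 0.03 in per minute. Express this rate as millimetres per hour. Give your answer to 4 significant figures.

0.03 in/minute × 25.4 mm/in × 60 minute/hour = 45.72 mm/hour.

45.72 mm/hour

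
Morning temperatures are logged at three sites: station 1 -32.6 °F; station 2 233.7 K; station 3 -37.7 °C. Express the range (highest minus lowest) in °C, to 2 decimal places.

3.56 °C

station 1: -32.6 °F = -35.889 °C.
station 2: 233.7 K = -39.450 °C.
Spread: (-35.889) − (-39.450) = 3.561 °C.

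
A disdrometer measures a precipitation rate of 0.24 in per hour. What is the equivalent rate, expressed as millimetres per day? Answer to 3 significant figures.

0.24 in/hour × 25.4 mm/in × 24 hour/day = 146 mm/day.

146 mm/day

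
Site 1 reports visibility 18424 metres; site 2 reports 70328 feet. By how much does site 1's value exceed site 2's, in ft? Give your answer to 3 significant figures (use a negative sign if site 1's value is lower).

site 1: 18424 m = 60446.19 ft.
Difference: 60446.19 − 70328.00 = -9880 ft.

-9880 ft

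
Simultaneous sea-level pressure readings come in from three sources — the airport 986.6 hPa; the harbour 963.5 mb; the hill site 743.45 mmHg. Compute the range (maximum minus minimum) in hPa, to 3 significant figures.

27.7 hPa

the harbour: 963.5 mb = 963.500 hPa.
the hill site: 743.45 mmHg = 991.185 hPa.
Spread: 991.185 − 963.500 = 27.7 hPa.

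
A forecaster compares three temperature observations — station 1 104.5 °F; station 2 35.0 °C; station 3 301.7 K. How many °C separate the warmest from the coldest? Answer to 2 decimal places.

station 1: 104.5 °F = 40.278 °C.
station 3: 301.7 K = 28.550 °C.
Spread: 40.278 − 28.550 = 11.728 °C.

11.73 °C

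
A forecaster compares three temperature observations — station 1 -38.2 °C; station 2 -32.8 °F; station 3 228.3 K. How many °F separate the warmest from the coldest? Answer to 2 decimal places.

15.93 °F

station 2: -32.8 °F = -36.000 °C.
station 3: 228.3 K = -44.850 °C.
Spread: (-36.000) − (-44.850) = 8.850 °C = 15.93 °F.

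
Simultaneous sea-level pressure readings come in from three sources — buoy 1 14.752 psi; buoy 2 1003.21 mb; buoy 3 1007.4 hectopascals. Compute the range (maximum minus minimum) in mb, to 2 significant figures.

14 mb

buoy 1: 14.752 psi = 1017.11 mb.
buoy 3: 1007.4 hPa = 1007.40 mb.
Spread: 1017.11 − 1003.21 = 14 mb.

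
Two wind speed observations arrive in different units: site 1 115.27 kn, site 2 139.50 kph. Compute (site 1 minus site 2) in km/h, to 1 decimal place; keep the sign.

74.0 km/h

site 1: 115.27 kt = 213.480 km/h.
Difference: 213.480 − 139.500 = 74.0 km/h.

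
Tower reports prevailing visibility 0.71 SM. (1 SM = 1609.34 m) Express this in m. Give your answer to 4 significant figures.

1 SM = 1609.34 m, so 0.71 × 1609.34 = 1143 m.

1143 m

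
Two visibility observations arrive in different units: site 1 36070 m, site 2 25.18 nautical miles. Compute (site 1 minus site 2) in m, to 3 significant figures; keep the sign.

site 2: 25.18 nmi = 46633.36 m.
Difference: 36070.00 − 46633.36 = -10600 m.

-10600 m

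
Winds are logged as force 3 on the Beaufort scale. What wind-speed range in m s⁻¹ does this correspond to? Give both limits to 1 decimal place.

3.4 to 5.4 m/s

Beaufort 3 (gentle breeze) spans 3.4–5.4 m/s.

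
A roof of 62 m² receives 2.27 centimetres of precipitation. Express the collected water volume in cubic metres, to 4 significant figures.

Depth: 2.27 cm × 10 = 22.7 mm.
1 mm over 1 m² is 1 L, so volume = 22.7 × 62 = 1407.4 L = 1.407 m³.

1.407 cubic metres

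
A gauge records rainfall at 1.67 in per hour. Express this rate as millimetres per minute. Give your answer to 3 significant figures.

1.67 in/hour × 25.4 mm/in × 0.0166667 hour/minute = 0.707 mm/minute.

0.707 mm/minute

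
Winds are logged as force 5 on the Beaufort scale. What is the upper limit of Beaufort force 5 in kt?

21 kt

Beaufort 5 (fresh breeze) spans 17–21 knots.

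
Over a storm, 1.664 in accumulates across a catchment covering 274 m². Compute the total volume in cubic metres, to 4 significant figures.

Depth: 1.664 in × 25.4 = 42.2656 mm.
1 mm over 1 m² is 1 L, so volume = 42.2656 × 274 = 11580.774 L = 11.58 m³.

11.58 cubic metres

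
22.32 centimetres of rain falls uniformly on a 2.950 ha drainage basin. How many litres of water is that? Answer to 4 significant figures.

6584000 litres

Depth: 22.32 cm × 10 = 223.2 mm.
Area: 2.950 ha = 29500 m².
1 mm over 1 m² is 1 L, so volume = 223.2 × 29500 = 6584400 L ≈ 6584000 L.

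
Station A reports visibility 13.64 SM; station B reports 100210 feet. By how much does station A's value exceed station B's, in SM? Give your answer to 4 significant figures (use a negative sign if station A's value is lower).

-5.339 SM

station B: 100210 ft = 18.97917 SM.
Difference: 13.64000 − 18.97917 = -5.339 SM.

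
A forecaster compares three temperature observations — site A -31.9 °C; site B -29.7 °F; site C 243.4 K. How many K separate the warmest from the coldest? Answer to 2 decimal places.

4.53 K

site B: -29.7 °F = -34.278 °C.
site C: 243.4 K = -29.750 °C.
Spread: (-29.750) − (-34.278) = 4.528 °C.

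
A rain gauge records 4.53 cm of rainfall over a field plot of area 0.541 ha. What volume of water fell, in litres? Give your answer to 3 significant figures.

245000 litres

Depth: 4.53 cm × 10 = 45.3 mm.
Area: 0.541 ha = 5410 m².
1 mm over 1 m² is 1 L, so volume = 45.3 × 5410 = 245073 L ≈ 245000 L.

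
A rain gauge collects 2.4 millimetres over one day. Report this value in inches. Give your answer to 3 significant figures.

1 mm = 0.0393701 in, so 2.4 × 0.0393701 = 0.0945 in.

0.0945 in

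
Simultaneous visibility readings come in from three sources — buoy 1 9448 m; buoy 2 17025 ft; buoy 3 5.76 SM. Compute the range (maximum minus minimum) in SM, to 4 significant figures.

2.646 SM

buoy 1: 9448 m = 5.87072 SM.
buoy 2: 17025 ft = 3.22443 SM.
Spread: 5.87072 − 3.22443 = 2.646 SM.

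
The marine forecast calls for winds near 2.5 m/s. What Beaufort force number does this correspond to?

2.5 m/s lies in the Beaufort 2 band (light breeze, 1.6–3.3 m/s).

Beaufort force 2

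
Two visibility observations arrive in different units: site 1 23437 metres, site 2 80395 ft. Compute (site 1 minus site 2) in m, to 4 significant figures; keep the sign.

-1067 m

site 2: 80395 ft = 24504.40 m.
Difference: 23437.00 − 24504.40 = -1067 m.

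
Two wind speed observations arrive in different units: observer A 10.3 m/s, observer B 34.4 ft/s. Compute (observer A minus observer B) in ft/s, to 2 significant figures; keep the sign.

observer A: 10.3 m/s = 33.7927 ft/s.
Difference: 33.7927 − 34.4000 = -0.61 ft/s.

-0.61 ft/s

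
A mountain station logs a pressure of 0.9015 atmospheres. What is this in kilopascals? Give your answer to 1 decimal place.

1 atm = 101.325 kPa, so 0.9015 × 101.325 = 91.3 kPa.

91.3 kPa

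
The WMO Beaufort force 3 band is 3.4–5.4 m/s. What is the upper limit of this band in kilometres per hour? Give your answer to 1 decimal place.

3.4–5.4 m/s × 3.6 = 12.2–19.4 km/h.

19.4 km/h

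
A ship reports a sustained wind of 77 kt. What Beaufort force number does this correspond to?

Beaufort force 12

77 kt lies in the Beaufort 12 band (hurricane force, ≥64 kt).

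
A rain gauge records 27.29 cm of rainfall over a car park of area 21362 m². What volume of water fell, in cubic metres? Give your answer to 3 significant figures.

Depth: 27.29 cm × 10 = 272.9 mm.
1 mm over 1 m² is 1 L, so volume = 272.9 × 21362 = 5829689.8 L = 5830 m³.

5830 cubic metres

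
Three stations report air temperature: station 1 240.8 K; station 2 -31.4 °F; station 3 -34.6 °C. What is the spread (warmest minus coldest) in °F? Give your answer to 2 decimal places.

5.17 °F

station 1: 240.8 K = -32.350 °C.
station 2: -31.4 °F = -35.222 °C.
Spread: (-32.350) − (-35.222) = 2.872 °C = 5.17 °F.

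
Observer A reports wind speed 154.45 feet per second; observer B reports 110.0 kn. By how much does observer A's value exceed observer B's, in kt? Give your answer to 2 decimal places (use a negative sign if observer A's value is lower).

-18.49 kt

observer A: 154.45 ft/s = 91.5091 kt.
Difference: 91.5091 − 110.0000 = -18.49 kt.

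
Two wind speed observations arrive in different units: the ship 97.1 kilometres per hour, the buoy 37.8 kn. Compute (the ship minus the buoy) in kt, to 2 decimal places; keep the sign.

14.63 kt

the ship: 97.1 km/h = 52.4298 kt.
Difference: 52.4298 − 37.8000 = 14.63 kt.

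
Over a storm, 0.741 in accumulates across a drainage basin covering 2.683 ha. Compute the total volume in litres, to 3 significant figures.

505000 litres

Depth: 0.741 in × 25.4 = 18.8214 mm.
Area: 2.683 ha = 26830 m².
1 mm over 1 m² is 1 L, so volume = 18.8214 × 26830 = 504978.16 L ≈ 505000 L.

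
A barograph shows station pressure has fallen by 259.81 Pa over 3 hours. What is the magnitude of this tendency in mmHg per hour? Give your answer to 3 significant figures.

259.81 Pa / 3 h × 0.00750062 mmHg/Pa = 0.650 mmHg/h.

0.650 mmHg per hour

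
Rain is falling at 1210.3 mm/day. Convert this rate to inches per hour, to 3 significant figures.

1210.3 mm/day × 0.0393701 in/mm × 0.0416667 day/hour = 1.99 in/hour.

1.99 in/hour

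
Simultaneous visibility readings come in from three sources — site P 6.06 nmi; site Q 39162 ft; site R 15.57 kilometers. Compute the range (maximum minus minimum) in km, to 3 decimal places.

4.347 km

site P: 6.06 nmi = 11.22312 km.
site Q: 39162 ft = 11.93658 km.
Spread: 15.57000 − 11.22312 = 4.347 km.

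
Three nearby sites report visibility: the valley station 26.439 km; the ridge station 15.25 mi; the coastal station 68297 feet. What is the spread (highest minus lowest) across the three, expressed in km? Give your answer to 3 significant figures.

5.62 km

the ridge station: 15.25 SM = 24.5425 km.
the coastal station: 68297 ft = 20.8169 km.
Spread: 26.4390 − 20.8169 = 5.62 km.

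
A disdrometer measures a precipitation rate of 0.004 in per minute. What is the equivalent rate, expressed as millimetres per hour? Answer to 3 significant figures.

6.10 mm/hour

0.004 in/minute × 25.4 mm/in × 60 minute/hour = 6.10 mm/hour.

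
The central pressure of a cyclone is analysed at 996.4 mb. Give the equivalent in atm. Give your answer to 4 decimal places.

1 mb = 0.000986923 atm, so 996.4 × 0.000986923 = 0.9834 atm.

0.9834 atm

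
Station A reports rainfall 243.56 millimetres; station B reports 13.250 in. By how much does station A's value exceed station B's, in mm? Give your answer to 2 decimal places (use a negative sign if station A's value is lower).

-92.99 mm

station B: 13.250 in = 336.5500 mm.
Difference: 243.5600 − 336.5500 = -92.99 mm.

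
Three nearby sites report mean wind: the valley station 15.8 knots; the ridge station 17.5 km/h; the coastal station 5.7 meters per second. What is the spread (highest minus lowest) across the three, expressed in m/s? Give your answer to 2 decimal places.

the valley station: 15.8 kt = 8.1282 m/s.
the ridge station: 17.5 km/h = 4.8611 m/s.
Spread: 8.1282 − 4.8611 = 3.27 m/s.

3.27 m/s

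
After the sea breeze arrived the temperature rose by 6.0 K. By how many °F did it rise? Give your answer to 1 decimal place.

A change of 1 °C equals a change of 1.8 °F: Δ°F = 6.0 × 1.8 = 10.8 °F.

10.8 °F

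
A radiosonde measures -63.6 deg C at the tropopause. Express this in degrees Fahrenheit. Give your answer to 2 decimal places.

-82.48 °F

°F = °C × 9/5 + 32 = -63.6 × 1.8 + 32 = -82.48 °F.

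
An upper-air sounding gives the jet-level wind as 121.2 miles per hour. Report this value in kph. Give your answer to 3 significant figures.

195 km/h

1 mph = 1.60934 km/h, so 121.2 × 1.60934 = 195 km/h.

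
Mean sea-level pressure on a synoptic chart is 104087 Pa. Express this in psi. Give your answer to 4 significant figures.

15.10 psi

1 Pa = 0.000145038 psi, so 104087 × 0.000145038 = 15.10 psi.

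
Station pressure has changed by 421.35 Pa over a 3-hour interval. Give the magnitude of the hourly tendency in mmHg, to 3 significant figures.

1.05 mmHg per hour

421.35 Pa / 3 h × 0.00750062 mmHg/Pa = 1.05 mmHg/h.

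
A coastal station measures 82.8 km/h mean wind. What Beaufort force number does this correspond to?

Beaufort force 9

82.8 km/h = 23.0 m/s, which is Beaufort 9 (strong gale, 20.8–24.4 m/s).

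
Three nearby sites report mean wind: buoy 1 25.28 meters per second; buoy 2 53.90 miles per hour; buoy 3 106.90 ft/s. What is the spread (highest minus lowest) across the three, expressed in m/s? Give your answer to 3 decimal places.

buoy 2: 53.90 mph = 24.09546 m/s.
buoy 3: 106.90 ft/s = 32.58312 m/s.
Spread: 32.58312 − 24.09546 = 8.488 m/s.

8.488 m/s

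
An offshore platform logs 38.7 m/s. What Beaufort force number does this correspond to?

38.7 m/s lies in the Beaufort 12 band (hurricane force, ≥32.7 m/s).

Beaufort force 12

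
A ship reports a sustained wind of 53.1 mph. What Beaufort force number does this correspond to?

53.1 mph = 23.7 m/s, which is Beaufort 9 (strong gale, 20.8–24.4 m/s).

Beaufort force 9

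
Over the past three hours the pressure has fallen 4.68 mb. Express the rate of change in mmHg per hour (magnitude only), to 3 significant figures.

4.68 mb / 3 h × 0.750062 mmHg/mb = 1.17 mmHg/h.

1.17 mmHg per hour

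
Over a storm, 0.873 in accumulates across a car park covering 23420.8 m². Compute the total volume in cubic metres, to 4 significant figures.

Depth: 0.873 in × 25.4 = 22.1742 mm.
1 mm over 1 m² is 1 L, so volume = 22.1742 × 23420.8 = 519337.5 L = 519.3 m³.

519.3 cubic metres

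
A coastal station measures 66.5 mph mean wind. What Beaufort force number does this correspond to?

66.5 mph = 29.7 m/s, which is Beaufort 11 (violent storm, 28.5–32.6 m/s).

Beaufort force 11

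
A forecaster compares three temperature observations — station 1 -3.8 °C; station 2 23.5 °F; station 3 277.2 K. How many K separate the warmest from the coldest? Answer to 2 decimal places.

8.77 K

station 2: 23.5 °F = -4.722 °C.
station 3: 277.2 K = 4.050 °C.
Spread: 4.050 − (-4.722) = 8.772 °C.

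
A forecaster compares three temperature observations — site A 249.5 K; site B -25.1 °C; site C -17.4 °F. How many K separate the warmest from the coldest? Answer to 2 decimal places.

site A: 249.5 K = -23.650 °C.
site C: -17.4 °F = -27.444 °C.
Spread: (-23.650) − (-27.444) = 3.794 °C.

3.79 K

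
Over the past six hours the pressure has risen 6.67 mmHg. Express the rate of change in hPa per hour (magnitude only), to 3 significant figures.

1.48 hPa per hour

6.67 mmHg / 6 h × 1.33322 hPa/mmHg = 1.48 hPa/h.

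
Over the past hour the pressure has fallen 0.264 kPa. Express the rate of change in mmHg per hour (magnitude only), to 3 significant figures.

0.264 kPa / 1 h × 7.50062 mmHg/kPa = 1.98 mmHg/h.

1.98 mmHg per hour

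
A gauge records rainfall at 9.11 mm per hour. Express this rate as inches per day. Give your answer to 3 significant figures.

9.11 mm/hour × 0.0393701 in/mm × 24 hour/day = 8.61 in/day.

8.61 in/day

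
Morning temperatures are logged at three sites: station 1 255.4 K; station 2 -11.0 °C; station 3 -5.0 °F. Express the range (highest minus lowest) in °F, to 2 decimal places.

station 1: 255.4 K = -17.750 °C.
station 3: -5.0 °F = -20.556 °C.
Spread: (-11.000) − (-20.556) = 9.556 °C = 17.20 °F.

17.20 °F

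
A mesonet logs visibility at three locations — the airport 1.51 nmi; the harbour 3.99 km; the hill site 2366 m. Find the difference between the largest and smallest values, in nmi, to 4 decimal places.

the harbour: 3.99 km = 2.154428 nmi.
the hill site: 2366 m = 1.277538 nmi.
Spread: 2.154428 − 1.277538 = 0.8769 nmi.

0.8769 nmi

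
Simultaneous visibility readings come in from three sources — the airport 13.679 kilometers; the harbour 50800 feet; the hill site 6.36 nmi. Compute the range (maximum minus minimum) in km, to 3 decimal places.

the harbour: 50800 ft = 15.48384 km.
the hill site: 6.36 nmi = 11.77872 km.
Spread: 15.48384 − 11.77872 = 3.705 km.

3.705 km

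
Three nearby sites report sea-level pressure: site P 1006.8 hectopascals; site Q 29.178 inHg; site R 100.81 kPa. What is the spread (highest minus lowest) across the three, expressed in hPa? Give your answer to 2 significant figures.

site Q: 29.178 inHg = 988.08 hPa.
site R: 100.81 kPa = 1008.10 hPa.
Spread: 1008.10 − 988.08 = 20 hPa.

20 hPa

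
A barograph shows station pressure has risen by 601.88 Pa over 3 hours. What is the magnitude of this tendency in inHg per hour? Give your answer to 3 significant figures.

601.88 Pa / 3 h × 0.0002953 inHg/Pa = 0.0592 inHg/h.

0.0592 inHg per hour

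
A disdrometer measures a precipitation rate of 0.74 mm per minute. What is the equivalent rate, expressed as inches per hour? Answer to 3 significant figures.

1.75 in/hour

0.74 mm/minute × 0.0393701 in/mm × 60 minute/hour = 1.75 in/hour.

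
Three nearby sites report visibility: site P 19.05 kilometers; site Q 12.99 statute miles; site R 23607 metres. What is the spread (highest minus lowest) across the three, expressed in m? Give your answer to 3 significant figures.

site P: 19.05 km = 19050.00 m.
site Q: 12.99 SM = 20905.38 m.
Spread: 23607.00 − 19050.00 = 4560 m.

4560 m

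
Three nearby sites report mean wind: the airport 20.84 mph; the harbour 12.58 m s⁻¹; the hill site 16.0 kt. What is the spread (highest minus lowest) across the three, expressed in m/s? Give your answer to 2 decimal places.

the airport: 20.84 mph = 9.3163 m/s.
the hill site: 16.0 kt = 8.2311 m/s.
Spread: 12.5800 − 8.2311 = 4.35 m/s.

4.35 m/s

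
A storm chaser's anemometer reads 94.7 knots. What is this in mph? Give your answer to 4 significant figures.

1 kt = 1.15078 mph, so 94.7 × 1.15078 = 109.0 mph.

109.0 mph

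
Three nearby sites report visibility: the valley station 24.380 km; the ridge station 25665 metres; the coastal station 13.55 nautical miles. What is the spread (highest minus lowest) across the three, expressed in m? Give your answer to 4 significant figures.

1285 m

the valley station: 24.380 km = 24380.00 m.
the coastal station: 13.55 nmi = 25094.60 m.
Spread: 25665.00 − 24380.00 = 1285 m.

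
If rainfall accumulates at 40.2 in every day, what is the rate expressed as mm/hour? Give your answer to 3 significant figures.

42.5 mm/hour

40.2 in/day × 25.4 mm/in × 0.0416667 day/hour = 42.5 mm/hour.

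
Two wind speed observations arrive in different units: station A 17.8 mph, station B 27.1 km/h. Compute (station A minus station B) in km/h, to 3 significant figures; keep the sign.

station A: 17.8 mph = 28.6463 km/h.
Difference: 28.6463 − 27.1000 = 1.55 km/h.

1.55 km/h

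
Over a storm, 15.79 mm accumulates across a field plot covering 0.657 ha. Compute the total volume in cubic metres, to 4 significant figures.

103.7 cubic metres

Area: 0.657 ha = 6570 m².
1 mm over 1 m² is 1 L, so volume = 15.79 × 6570 = 103740.3 L = 103.7 m³.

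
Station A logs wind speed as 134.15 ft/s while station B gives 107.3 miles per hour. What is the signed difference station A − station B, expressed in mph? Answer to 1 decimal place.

station A: 134.15 ft/s = 91.466 mph.
Difference: 91.466 − 107.300 = -15.8 mph.

-15.8 mph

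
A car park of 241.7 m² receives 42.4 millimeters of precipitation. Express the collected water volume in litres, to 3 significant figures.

1 mm over 1 m² is 1 L, so volume = 42.4 × 241.7 = 10248.08 L ≈ 10200 L.

10200 litres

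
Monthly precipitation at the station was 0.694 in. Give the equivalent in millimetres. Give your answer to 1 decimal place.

17.6 mm

1 in = 25.4 mm, so 0.694 × 25.4 = 17.6 mm.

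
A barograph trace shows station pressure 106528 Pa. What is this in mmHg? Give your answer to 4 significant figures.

799.0 mmHg

1 Pa = 0.00750062 mmHg, so 106528 × 0.00750062 = 799.0 mmHg.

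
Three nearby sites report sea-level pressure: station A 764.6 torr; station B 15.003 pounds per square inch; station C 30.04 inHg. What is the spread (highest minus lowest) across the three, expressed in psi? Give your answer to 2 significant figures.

station A: 764.6 mmHg = 14.7849 psi.
station C: 30.04 inHg = 14.7543 psi.
Spread: 15.0030 − 14.7543 = 0.25 psi.

0.25 psi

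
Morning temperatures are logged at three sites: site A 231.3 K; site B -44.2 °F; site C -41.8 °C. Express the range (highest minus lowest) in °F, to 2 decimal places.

0.96 °F

site A: 231.3 K = -41.850 °C.
site B: -44.2 °F = -42.333 °C.
Spread: (-41.800) − (-42.333) = 0.533 °C = 0.96 °F.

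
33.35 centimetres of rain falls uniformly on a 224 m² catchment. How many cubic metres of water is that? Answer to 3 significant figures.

Depth: 33.35 cm × 10 = 333.5 mm.
1 mm over 1 m² is 1 L, so volume = 333.5 × 224 = 74704 L = 74.7 m³.

74.7 cubic metres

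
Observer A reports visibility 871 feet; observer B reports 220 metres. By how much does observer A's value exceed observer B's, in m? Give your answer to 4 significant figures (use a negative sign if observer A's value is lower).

45.48 m

observer A: 871 ft = 265.4808 m.
Difference: 265.4808 − 220.0000 = 45.48 m.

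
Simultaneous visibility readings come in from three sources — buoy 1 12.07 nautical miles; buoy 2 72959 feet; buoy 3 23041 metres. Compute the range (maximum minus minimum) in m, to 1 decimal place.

803.1 m

buoy 1: 12.07 nmi = 22353.640 m.
buoy 2: 72959 ft = 22237.903 m.
Spread: 23041.000 − 22237.903 = 803.1 m.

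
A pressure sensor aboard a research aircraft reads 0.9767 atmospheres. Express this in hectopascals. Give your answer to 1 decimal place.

989.6 hPa

1 atm = 1013.25 hPa, so 0.9767 × 1013.25 = 989.6 hPa.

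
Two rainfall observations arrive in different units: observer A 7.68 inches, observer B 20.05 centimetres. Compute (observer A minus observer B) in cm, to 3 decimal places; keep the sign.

-0.543 cm

observer A: 7.68 in = 19.50720 cm.
Difference: 19.50720 − 20.05000 = -0.543 cm.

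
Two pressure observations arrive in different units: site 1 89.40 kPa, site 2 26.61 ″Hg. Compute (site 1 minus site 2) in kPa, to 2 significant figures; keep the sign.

-0.71 kPa

site 2: 26.61 inHg = 90.1118 kPa.
Difference: 89.4000 − 90.1118 = -0.71 kPa.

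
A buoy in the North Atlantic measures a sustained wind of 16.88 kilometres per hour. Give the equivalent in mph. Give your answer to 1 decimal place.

1 km/h = 0.621371 mph, so 16.88 × 0.621371 = 10.5 mph.

10.5 mph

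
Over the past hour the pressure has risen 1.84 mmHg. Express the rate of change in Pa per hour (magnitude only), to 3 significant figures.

1.84 mmHg / 1 h × 133.322 Pa/mmHg = 245 Pa/h.

245 Pa per hour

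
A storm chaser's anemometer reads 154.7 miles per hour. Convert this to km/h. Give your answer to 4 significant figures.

1 mph = 1.60934 km/h, so 154.7 × 1.60934 = 249.0 km/h.

249.0 km/h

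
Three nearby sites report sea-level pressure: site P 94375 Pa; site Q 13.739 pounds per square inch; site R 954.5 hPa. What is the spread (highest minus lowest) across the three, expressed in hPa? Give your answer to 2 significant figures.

site P: 94375 Pa = 943.75 hPa.
site Q: 13.739 psi = 947.27 hPa.
Spread: 954.50 − 943.75 = 11 hPa.

11 hPa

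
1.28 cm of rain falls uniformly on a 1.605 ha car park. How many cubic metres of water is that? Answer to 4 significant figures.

205.4 cubic metres

Depth: 1.28 cm × 10 = 12.8 mm.
Area: 1.605 ha = 16050 m².
1 mm over 1 m² is 1 L, so volume = 12.8 × 16050 = 205440 L = 205.4 m³.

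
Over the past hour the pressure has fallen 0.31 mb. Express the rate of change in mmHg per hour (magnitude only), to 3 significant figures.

0.233 mmHg per hour

0.31 mb / 1 h × 0.750062 mmHg/mb = 0.233 mmHg/h.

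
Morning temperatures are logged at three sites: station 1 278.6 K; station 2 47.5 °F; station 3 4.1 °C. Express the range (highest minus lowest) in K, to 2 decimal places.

4.51 K

station 1: 278.6 K = 5.450 °C.
station 2: 47.5 °F = 8.611 °C.
Spread: 8.611 − 4.100 = 4.511 °C.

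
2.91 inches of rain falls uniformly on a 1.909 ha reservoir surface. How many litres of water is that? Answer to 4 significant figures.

Depth: 2.91 in × 25.4 = 73.914 mm.
Area: 1.909 ha = 19090 m².
1 mm over 1 m² is 1 L, so volume = 73.914 × 19090 = 1411018.3 L ≈ 1411000 L.

1411000 litres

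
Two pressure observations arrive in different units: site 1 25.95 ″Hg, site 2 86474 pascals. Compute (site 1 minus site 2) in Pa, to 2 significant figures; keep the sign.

1400 Pa

site 1: 25.95 inHg = 87876.79 Pa.
Difference: 87876.79 − 86474.00 = 1400 Pa.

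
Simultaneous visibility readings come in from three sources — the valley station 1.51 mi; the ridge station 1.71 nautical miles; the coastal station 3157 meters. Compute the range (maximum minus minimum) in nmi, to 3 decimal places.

0.398 nmi

the valley station: 1.51 SM = 1.31215 nmi.
the coastal station: 3157 m = 1.70464 nmi.
Spread: 1.71000 − 1.31215 = 0.398 nmi.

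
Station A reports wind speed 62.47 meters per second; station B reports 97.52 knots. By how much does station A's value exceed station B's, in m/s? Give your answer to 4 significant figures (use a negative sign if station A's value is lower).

12.30 m/s

station B: 97.52 kt = 50.1686 m/s.
Difference: 62.4700 − 50.1686 = 12.30 m/s.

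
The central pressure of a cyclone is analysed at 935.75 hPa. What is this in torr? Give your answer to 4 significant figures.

701.9 mmHg

1 hPa = 0.750062 mmHg, so 935.75 × 0.750062 = 701.9 mmHg.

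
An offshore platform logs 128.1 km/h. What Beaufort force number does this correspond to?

128.1 km/h = 35.6 m/s, which is Beaufort 12 (hurricane force, ≥32.7 m/s).

Beaufort force 12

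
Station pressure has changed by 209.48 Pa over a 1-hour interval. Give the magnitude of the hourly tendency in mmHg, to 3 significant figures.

209.48 Pa / 1 h × 0.00750062 mmHg/Pa = 1.57 mmHg/h.

1.57 mmHg per hour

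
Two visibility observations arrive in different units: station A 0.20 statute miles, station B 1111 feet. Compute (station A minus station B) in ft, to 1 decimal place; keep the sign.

station A: 0.20 SM = 1056.000 ft.
Difference: 1056.000 − 1111.000 = -55.0 ft.

-55.0 ft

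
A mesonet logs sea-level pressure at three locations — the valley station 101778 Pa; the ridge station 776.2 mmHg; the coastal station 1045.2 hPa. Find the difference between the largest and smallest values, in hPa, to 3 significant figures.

the valley station: 101778 Pa = 1017.780 hPa.
the ridge station: 776.2 mmHg = 1034.848 hPa.
Spread: 1045.200 − 1017.780 = 27.4 hPa.

27.4 hPa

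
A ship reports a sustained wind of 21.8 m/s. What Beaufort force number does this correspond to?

21.8 m/s lies in the Beaufort 9 band (strong gale, 20.8–24.4 m/s).

Beaufort force 9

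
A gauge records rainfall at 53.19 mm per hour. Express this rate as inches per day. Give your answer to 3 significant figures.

53.19 mm/hour × 0.0393701 in/mm × 24 hour/day = 50.3 in/day.

50.3 in/day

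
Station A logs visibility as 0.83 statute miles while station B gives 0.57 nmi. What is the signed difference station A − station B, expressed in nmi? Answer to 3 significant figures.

0.151 nmi

station A: 0.83 SM = 0.72125 nmi.
Difference: 0.72125 − 0.57000 = 0.151 nmi.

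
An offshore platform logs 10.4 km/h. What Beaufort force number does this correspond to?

Beaufort force 2

10.4 km/h = 2.9 m/s, which is Beaufort 2 (light breeze, 1.6–3.3 m/s).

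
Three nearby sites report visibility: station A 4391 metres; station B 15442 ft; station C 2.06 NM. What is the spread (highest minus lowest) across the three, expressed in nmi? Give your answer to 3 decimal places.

station A: 4391 m = 2.37095 nmi.
station B: 15442 ft = 2.54143 nmi.
Spread: 2.54143 − 2.06000 = 0.481 nmi.

0.481 nmi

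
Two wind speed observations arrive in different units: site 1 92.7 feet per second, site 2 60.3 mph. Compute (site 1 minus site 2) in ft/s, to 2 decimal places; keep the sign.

site 2: 60.3 mph = 88.4400 ft/s.
Difference: 92.7000 − 88.4400 = 4.26 ft/s.

4.26 ft/s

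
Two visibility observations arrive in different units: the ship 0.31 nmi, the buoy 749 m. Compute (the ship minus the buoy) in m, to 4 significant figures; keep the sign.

the ship: 0.31 nmi = 574.120 m.
Difference: 574.120 − 749.000 = -174.9 m.

-174.9 m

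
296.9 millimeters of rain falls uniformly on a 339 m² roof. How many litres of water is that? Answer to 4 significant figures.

1 mm over 1 m² is 1 L, so volume = 296.9 × 339 = 100649.1 L ≈ 100600 L.

100600 litres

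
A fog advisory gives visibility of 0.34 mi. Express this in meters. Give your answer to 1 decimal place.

547.2 m

1 SM = 1609.34 m, so 0.34 × 1609.34 = 547.2 m.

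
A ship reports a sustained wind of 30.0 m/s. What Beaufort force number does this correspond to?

Beaufort force 11

30.0 m/s lies in the Beaufort 11 band (violent storm, 28.5–32.6 m/s).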